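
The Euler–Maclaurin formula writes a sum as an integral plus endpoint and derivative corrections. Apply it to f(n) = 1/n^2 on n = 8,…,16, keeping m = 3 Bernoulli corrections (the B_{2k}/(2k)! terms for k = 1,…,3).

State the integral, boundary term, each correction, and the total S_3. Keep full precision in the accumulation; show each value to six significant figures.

The integral term ∫_8^16 1/x^2 dx = 0.0625000.
Endpoint term: (f(8) + f(16))/2 = (0.0156250 + 0.00390625)/2 = 0.00976562.
Running total after boundary: 0.0722656.
Order-1 term: 1/12 · (-0.000488281 − (-0.00390625)) = 0.000284831.
Partial sum through k=1: 0.0725505.
Order-2 term: −1/720 · (-2.28882e-05 − (-0.000732422)) = -9.85463e-07.
Partial sum through k=2: 0.0725495.
Order-3 term: 1/30240 · (-2.68221e-06 − (-0.000343323)) = 1.12646e-08.

S_3 ≈ 0.0725495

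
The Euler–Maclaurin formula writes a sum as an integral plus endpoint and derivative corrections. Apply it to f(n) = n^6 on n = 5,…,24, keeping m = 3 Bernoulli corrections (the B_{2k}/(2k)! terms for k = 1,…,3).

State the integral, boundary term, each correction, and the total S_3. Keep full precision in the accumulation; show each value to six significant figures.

Integral: ∫_5^24 x^6 dx = 6.55199e+08.
Boundary: ½(f(5) + f(24)) = ½(15625.0 + 1.91103e+08) = 9.55593e+07.
Integral + boundary = 7.50758e+08.
Order-1 term: 1/12 · (4.77757e+07 − 18750.0) = 3.97975e+06.
Partial sum through k=1: 7.54738e+08.
Order-2 term: −1/720 · (1.65888e+06 − 15000.0) = -2283.17.
Partial sum through k=2: 7.54736e+08.
Order-3 term: 1/30240 · (17280.0 − 3600.00) = 0.452381.

S_3 ≈ 7.54736e+08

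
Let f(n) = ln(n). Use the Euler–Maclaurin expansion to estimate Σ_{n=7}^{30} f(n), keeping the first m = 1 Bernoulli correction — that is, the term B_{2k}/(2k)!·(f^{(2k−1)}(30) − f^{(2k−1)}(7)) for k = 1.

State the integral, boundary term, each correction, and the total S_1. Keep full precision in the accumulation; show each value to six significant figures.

Integral: ∫_7^30 ln(x) dx = 65.4146.
½[f(7) + f(30)] = ½[1.94591 + 3.40120] = 2.67355.
Running total after boundary: 68.0881.
k=1: B_{2}/(2)! × [f^{(1)}(30) − f^{(1)}(7)] = 1/12 × (0.0333333 − 0.142857) = -0.00912698.

S_1 ≈ 68.0790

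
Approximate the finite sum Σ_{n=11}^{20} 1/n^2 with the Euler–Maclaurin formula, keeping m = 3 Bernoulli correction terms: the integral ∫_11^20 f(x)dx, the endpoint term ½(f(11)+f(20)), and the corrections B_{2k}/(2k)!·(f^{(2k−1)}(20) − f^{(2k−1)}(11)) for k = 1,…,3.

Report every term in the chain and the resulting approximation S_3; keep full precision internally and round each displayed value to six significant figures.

∫_11^20 1/x^2 dx evaluates to 0.0409091.
½[f(11) + f(20)] = ½[0.00826446 + 0.00250000] = 0.00538223.
Running total after boundary: 0.0462913.
Order-1 term: 1/12 · (-0.000250000 − (-0.00150263)) = 0.000104386.
After k=1: 0.0463957.
Order-2 term: −1/720 · (-7.50000e-06 − (-0.000149021)) = -1.96557e-07.
After k=2: 0.0463955.
Order-3 term: 1/30240 · (-5.62500e-07 − (-3.69474e-05)) = 1.20320e-09.

S_3 ≈ 0.0463955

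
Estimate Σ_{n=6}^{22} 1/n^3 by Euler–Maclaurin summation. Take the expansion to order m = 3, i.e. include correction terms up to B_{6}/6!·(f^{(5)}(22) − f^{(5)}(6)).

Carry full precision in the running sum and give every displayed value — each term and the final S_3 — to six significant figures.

S_3 ≈ 0.0154077

∫_6^22 1/x^3 dx evaluates to 0.0128558.
Endpoint term: (f(6) + f(22))/2 = (0.00462963 + 9.39144e-05)/2 = 0.00236177.
Running total after boundary: 0.0152176.
Correction k=1: B_{2}/2! · (f^{(1)}(22) − f^{(1)}(6)) = 1/12 · (-1.28065e-05 − (-0.00231481)) = 0.000191834.
After k=1: 0.0154094.
Correction k=2: B_{4}/4! · (f^{(3)}(22) − f^{(3)}(6)) = −1/720 · (-5.29194e-07 − (-0.00128601)) = -1.78539e-06.
After k=2: 0.0154077.
Correction k=3: B_{6}/6! · (f^{(5)}(22) − f^{(5)}(6)) = 1/30240 · (-4.59218e-08 − (-0.00150034)) = 4.96130e-08.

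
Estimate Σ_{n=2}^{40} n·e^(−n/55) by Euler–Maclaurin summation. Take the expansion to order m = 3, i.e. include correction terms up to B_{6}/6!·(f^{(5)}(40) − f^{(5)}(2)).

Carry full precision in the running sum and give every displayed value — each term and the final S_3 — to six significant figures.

S_3 ≈ 508.759

Integral: ∫_2^40 x·e^(−x/55) dx = 498.197.
Endpoint term: (f(2) + f(40))/2 = (1.92858 + 19.3290)/2 = 10.6288.
So far: 508.826.
Order-1 term: 1/12 · (0.131789 − 0.929225) = -0.0664530.
After k=1: 508.759.
Order-2 term: −1/720 · (0.000363054 − 0.000944728) = 8.07881e-07.
After k=2: 508.759.
Order-3 term: 1/30240 · (2.25634e-07 − 5.23066e-07) = -9.83573e-12.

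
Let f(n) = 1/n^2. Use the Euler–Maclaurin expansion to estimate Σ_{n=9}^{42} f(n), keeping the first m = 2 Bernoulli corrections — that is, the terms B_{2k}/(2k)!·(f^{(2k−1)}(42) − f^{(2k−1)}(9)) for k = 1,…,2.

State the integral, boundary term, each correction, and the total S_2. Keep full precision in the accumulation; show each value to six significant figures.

S_2 ≈ 0.0939837

∫_9^42 1/x^2 dx evaluates to 0.0873016.
Endpoint term: (f(9) + f(42))/2 = (0.0123457 + 0.000566893)/2 = 0.00645629.
So far: 0.0937579.
Order-1 term: 1/12 · (-2.69949e-05 − (-0.00274348)) = 0.000226374.
Partial sum through k=1: 0.0939842.
Order-2 term: −1/720 · (-1.83639e-07 − (-0.000406442)) = -5.64248e-07.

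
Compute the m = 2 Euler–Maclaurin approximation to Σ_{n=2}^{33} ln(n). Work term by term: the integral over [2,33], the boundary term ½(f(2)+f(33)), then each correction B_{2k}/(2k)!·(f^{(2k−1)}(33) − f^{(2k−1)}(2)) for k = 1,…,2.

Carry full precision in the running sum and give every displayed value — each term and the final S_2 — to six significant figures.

S_2 ≈ 85.0545

∫_2^33 ln(x) dx evaluates to 82.9985.
Boundary: ½(f(2) + f(33)) = ½(0.693147 + 3.49651) = 2.09483.
Running total after boundary: 85.0933.
k=1: B_{2}/(2)! × [f^{(1)}(33) − f^{(1)}(2)] = 1/12 × (0.0303030 − 0.500000) = -0.0391414.
Partial sum through k=1: 85.0541.
k=2: B_{4}/(4)! × [f^{(3)}(33) − f^{(3)}(2)] = −1/720 × (5.56529e-05 − 0.250000) = 0.000347145.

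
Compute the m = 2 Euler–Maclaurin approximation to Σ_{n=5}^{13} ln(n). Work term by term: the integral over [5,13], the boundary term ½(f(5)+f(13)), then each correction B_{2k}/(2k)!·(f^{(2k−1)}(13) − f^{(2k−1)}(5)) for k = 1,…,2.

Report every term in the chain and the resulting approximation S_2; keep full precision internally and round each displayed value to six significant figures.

S_2 ≈ 19.3741

Integral: ∫_5^13 ln(x) dx = 17.2972.
½[f(5) + f(13)] = ½[1.60944 + 2.56495] = 2.08719.
Integral + boundary = 19.3843.
Correction k=1: B_{2}/2! · (f^{(1)}(13) − f^{(1)}(5)) = 1/12 · (0.0769231 − 0.200000) = -0.0102564.
Partial sum through k=1: 19.3741.
Correction k=2: B_{4}/4! · (f^{(3)}(13) − f^{(3)}(5)) = −1/720 · (0.000910332 − 0.0160000) = 2.09579e-05.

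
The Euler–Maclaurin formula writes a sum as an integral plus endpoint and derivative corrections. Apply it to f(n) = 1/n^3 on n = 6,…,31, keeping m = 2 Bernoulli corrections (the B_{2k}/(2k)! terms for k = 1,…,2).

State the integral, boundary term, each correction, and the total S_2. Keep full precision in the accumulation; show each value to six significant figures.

S_2 ≈ 0.0158910

Integral: ∫_6^31 1/x^3 dx = 0.0133686.
½[f(6) + f(31)] = ½[0.00462963 + 3.35672e-05] = 0.00233160.
So far: 0.0157002.
Order-1 term: 1/12 · (-3.24844e-06 − (-0.00231481)) = 0.000192631.
Running total after k=1: 0.0158928.
Order-2 term: −1/720 · (-6.76054e-08 − (-0.00128601)) = -1.78603e-06.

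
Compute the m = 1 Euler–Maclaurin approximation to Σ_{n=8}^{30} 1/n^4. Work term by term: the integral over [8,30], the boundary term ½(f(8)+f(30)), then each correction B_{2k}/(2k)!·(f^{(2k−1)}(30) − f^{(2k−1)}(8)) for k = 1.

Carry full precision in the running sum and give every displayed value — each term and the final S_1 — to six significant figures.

The integral term ∫_8^30 1/x^4 dx = 0.000638696.
½[f(8) + f(30)] = ½[0.000244141 + 1.23457e-06] = 0.000122688.
Running total after boundary: 0.000761384.
Correction k=1: B_{2}/2! · (f^{(1)}(30) − f^{(1)}(8)) = 1/12 · (-1.64609e-07 − (-0.000122070)) = 1.01588e-05.

S_1 ≈ 0.000771542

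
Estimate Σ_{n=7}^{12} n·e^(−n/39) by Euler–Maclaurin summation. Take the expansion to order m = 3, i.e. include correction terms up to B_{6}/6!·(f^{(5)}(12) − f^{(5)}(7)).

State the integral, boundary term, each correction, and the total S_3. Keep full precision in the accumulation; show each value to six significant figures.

∫_7^12 x·e^(−x/39) dx evaluates to 37.0470.
Endpoint term: (f(7) + f(12))/2 = (5.84989 + 8.82170)/2 = 7.33579.
Running total after boundary: 44.3828.
Order-1 term: 1/12 · (0.508944 − 0.685701) = -0.0147298.
Running total after k=1: 44.3681.
Order-2 term: −1/720 · (0.00130127 − 0.00154970) = 3.45051e-07.
Running total after k=2: 44.3681.
Order-3 term: 1/30240 · (1.49107e-06 − 1.74134e-06) = -8.27614e-12.

S_3 ≈ 44.3681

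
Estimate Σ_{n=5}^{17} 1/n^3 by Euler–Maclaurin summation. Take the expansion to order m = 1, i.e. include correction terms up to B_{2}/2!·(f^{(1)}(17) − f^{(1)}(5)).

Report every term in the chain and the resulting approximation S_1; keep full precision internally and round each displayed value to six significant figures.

S_1 ≈ 0.0227687

Integral: ∫_5^17 1/x^3 dx = 0.0182699.
Endpoint term: (f(5) + f(17))/2 = (0.00800000 + 0.000203542)/2 = 0.00410177.
So far: 0.0223717.
k=1: B_{2}/(2)! × [f^{(1)}(17) − f^{(1)}(5)] = 1/12 × (-3.59191e-05 − (-0.00480000)) = 0.000397007.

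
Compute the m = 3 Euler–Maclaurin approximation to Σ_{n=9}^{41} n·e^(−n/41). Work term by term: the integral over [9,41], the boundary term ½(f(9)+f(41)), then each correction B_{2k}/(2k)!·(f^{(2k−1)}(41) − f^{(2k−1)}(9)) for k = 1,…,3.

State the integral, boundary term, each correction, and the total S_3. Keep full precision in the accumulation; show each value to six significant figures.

∫_9^41 x·e^(−x/41) dx evaluates to 409.156.
½[f(9) + f(41)] = ½[7.22619 + 15.0831] = 11.1546.
Integral + boundary = 420.310.
Correction k=1: B_{2}/2! · (f^{(1)}(41) − f^{(1)}(9)) = 1/12 · (0.00000 − 0.626662) = -0.0522218.
Partial sum through k=1: 420.258.
Correction k=2: B_{4}/4! · (f^{(3)}(41) − f^{(3)}(9)) = −1/720 · (0.000437691 − 0.00132807) = 1.23663e-06.
Partial sum through k=2: 420.258.
Correction k=3: B_{6}/6! · (f^{(5)}(41) − f^{(5)}(9)) = 1/30240 · (5.20751e-07 − 1.35833e-06) = -2.76976e-11.

S_3 ≈ 420.258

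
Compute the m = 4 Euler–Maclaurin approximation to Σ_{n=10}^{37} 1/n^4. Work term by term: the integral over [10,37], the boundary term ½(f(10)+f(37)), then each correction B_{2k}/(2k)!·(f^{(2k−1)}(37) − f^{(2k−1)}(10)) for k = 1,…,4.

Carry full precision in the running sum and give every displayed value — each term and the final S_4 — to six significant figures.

S_4 ≈ 0.000380331

∫_10^37 1/x^4 dx evaluates to 0.000326753.
Endpoint term: (f(10) + f(37))/2 = (0.000100000 + 5.33572e-07)/2 = 5.02668e-05.
So far: 0.000377019.
Correction k=1: B_{2}/2! · (f^{(1)}(37) − f^{(1)}(10)) = 1/12 · (-5.76835e-08 − (-4.00000e-05)) = 3.32853e-06.
Running total after k=1: 0.000380348.
Correction k=2: B_{4}/4! · (f^{(3)}(37) − f^{(3)}(10)) = −1/720 · (-1.26406e-09 − (-1.20000e-05)) = -1.66649e-08.
Running total after k=2: 0.000380331.
Correction k=3: B_{6}/6! · (f^{(5)}(37) − f^{(5)}(10)) = 1/30240 · (-5.17075e-11 − (-6.72000e-06)) = 2.22221e-10.
Running total after k=3: 0.000380331.
Correction k=4: B_{8}/8! · (f^{(7)}(37) − f^{(7)}(10)) = −1/1209600 · (-3.39933e-12 − (-6.04800e-06)) = -5.00000e-12.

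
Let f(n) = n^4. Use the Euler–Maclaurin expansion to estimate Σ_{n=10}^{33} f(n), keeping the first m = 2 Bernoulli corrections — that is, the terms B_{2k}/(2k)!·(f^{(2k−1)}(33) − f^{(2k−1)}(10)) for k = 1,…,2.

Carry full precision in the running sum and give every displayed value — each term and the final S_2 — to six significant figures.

S_2 ≈ 8.41668e+06

Integral: ∫_10^33 x^4 dx = 7.80708e+06.
Boundary: ½(f(10) + f(33)) = ½(10000.0 + 1.18592e+06) = 597960.
Integral + boundary = 8.40504e+06.
k=1: B_{2}/(2)! × [f^{(1)}(33) − f^{(1)}(10)] = 1/12 × (143748 − 4000.00) = 11645.7.
After k=1: 8.41668e+06.
k=2: B_{4}/(4)! × [f^{(3)}(33) − f^{(3)}(10)] = −1/720 × (792.000 − 240.000) = -0.766667.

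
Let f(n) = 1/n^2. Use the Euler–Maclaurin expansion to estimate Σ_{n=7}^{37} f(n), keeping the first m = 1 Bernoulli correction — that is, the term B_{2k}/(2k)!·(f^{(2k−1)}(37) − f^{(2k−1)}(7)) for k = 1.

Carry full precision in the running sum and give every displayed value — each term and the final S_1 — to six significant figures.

The integral term ∫_7^37 1/x^2 dx = 0.115830.
½[f(7) + f(37)] = ½[0.0204082 + 0.000730460] = 0.0105693.
So far: 0.126399.
Correction k=1: B_{2}/2! · (f^{(1)}(37) − f^{(1)}(7)) = 1/12 · (-3.94843e-05 − (-0.00583090)) = 0.000482618.

S_1 ≈ 0.126882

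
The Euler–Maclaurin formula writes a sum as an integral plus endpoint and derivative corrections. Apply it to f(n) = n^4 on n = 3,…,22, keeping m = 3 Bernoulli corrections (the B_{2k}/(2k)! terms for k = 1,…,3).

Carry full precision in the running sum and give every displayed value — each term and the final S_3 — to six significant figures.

S_3 ≈ 1.15139e+06

Integral: ∫_3^22 x^4 dx = 1.03068e+06.
½[f(3) + f(22)] = ½[81.0000 + 234256] = 117168.
So far: 1.14785e+06.
k=1: B_{2}/(2)! × [f^{(1)}(22) − f^{(1)}(3)] = 1/12 × (42592.0 − 108.000) = 3540.33.
Running total after k=1: 1.15139e+06.
k=2: B_{4}/(4)! × [f^{(3)}(22) − f^{(3)}(3)] = −1/720 × (528.000 − 72.0000) = -0.633333.
Running total after k=2: 1.15139e+06.
k=3: B_{6}/(6)! × [f^{(5)}(22) − f^{(5)}(3)] = 1/30240 × (0.00000 − 0.00000) = 0.00000.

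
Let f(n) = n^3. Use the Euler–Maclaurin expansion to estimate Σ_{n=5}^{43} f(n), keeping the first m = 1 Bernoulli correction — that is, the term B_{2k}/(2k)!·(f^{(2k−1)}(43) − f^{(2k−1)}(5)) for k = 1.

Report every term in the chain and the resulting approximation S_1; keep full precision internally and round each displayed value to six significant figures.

The integral term ∫_5^43 x^3 dx = 854544.
Boundary: ½(f(5) + f(43)) = ½(125.000 + 79507.0) = 39816.0.
Running total after boundary: 894360.
Correction k=1: B_{2}/2! · (f^{(1)}(43) − f^{(1)}(5)) = 1/12 · (5547.00 − 75.0000) = 456.000.

S_1 ≈ 894816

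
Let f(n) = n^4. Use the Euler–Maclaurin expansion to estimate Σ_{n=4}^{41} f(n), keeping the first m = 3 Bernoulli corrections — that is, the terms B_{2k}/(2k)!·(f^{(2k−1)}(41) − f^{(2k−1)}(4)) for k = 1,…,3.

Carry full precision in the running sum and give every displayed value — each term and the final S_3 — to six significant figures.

∫_4^41 x^4 dx evaluates to 2.31710e+07.
Endpoint term: (f(4) + f(41))/2 = (256.000 + 2.82576e+06)/2 = 1.41301e+06.
So far: 2.45840e+07.
k=1: B_{2}/(2)! × [f^{(1)}(41) − f^{(1)}(4)] = 1/12 × (275684 − 256.000) = 22952.3.
After k=1: 2.46070e+07.
k=2: B_{4}/(4)! × [f^{(3)}(41) − f^{(3)}(4)] = −1/720 × (984.000 − 96.0000) = -1.23333.
After k=2: 2.46070e+07.
k=3: B_{6}/(6)! × [f^{(5)}(41) − f^{(5)}(4)] = 1/30240 × (0.00000 − 0.00000) = 0.00000.

S_3 ≈ 2.46070e+07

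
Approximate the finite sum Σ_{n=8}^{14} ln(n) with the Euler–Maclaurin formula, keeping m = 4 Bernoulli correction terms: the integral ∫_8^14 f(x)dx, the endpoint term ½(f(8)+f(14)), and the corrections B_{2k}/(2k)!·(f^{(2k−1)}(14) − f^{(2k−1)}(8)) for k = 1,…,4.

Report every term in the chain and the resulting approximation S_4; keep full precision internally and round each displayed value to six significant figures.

S_4 ≈ 16.6661

∫_8^14 ln(x) dx evaluates to 14.3113.
Endpoint term: (f(8) + f(14))/2 = (2.07944 + 2.63906)/2 = 2.35925.
Integral + boundary = 16.6705.
k=1: B_{2}/(2)! × [f^{(1)}(14) − f^{(1)}(8)] = 1/12 × (0.0714286 − 0.125000) = -0.00446429.
Partial sum through k=1: 16.6661.
k=2: B_{4}/(4)! × [f^{(3)}(14) − f^{(3)}(8)] = −1/720 × (0.000728863 − 0.00390625) = 4.41304e-06.
Partial sum through k=2: 16.6661.
k=3: B_{6}/(6)! × [f^{(5)}(14) − f^{(5)}(8)] = 1/30240 × (4.46243e-05 − 0.000732422) = -2.27446e-08.
Partial sum through k=3: 16.6661.
k=4: B_{8}/(8)! × [f^{(7)}(14) − f^{(7)}(8)] = −1/1209600 × (6.83024e-06 − 0.000343323) = 2.78185e-10.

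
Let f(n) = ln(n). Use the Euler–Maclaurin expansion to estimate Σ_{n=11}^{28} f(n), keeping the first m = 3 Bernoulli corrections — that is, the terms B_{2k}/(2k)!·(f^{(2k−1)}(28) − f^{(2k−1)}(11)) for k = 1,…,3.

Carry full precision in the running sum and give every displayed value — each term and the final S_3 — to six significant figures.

S_3 ≈ 52.7853

The integral term ∫_11^28 ln(x) dx = 49.9249.
Endpoint term: (f(11) + f(28))/2 = (2.39790 + 3.33220)/2 = 2.86505.
Running total after boundary: 52.7899.
Correction k=1: B_{2}/2! · (f^{(1)}(28) − f^{(1)}(11)) = 1/12 · (0.0357143 − 0.0909091) = -0.00459957.
Running total after k=1: 52.7853.
Correction k=2: B_{4}/4! · (f^{(3)}(28) − f^{(3)}(11)) = −1/720 · (9.11079e-05 − 0.00150263) = 1.96045e-06.
Running total after k=2: 52.7853.
Correction k=3: B_{6}/6! · (f^{(5)}(28) − f^{(5)}(11)) = 1/30240 · (1.39451e-06 − 0.000149021) = -4.88183e-09.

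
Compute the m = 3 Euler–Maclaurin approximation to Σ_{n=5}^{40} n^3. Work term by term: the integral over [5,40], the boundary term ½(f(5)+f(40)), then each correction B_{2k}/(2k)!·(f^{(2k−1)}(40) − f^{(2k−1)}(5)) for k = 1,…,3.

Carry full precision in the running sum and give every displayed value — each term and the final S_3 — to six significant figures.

∫_5^40 x^3 dx evaluates to 639844.
Endpoint term: (f(5) + f(40))/2 = (125.000 + 64000.0)/2 = 32062.5.
Integral + boundary = 671906.
Order-1 term: 1/12 · (4800.00 − 75.0000) = 393.750.
Running total after k=1: 672300.
Order-2 term: −1/720 · (6.00000 − 6.00000) = 0.00000.
Running total after k=2: 672300.
Order-3 term: 1/30240 · (0.00000 − 0.00000) = 0.00000.

S_3 ≈ 672300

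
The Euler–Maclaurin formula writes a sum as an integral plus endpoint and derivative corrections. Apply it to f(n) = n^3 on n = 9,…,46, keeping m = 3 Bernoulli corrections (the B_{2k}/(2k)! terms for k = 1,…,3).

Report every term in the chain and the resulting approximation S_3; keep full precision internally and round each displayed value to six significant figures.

S_3 ≈ 1.16726e+06

The integral term ∫_9^46 x^3 dx = 1.11772e+06.
Boundary: ½(f(9) + f(46)) = ½(729.000 + 97336.0) = 49032.5.
So far: 1.16676e+06.
Order-1 term: 1/12 · (6348.00 − 243.000) = 508.750.
After k=1: 1.16726e+06.
Order-2 term: −1/720 · (6.00000 − 6.00000) = 0.00000.
After k=2: 1.16726e+06.
Order-3 term: 1/30240 · (0.00000 − 0.00000) = 0.00000.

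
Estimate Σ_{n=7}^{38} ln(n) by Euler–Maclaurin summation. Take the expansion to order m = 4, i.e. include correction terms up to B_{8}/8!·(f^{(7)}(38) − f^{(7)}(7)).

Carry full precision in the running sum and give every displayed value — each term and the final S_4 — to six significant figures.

The integral term ∫_7^38 ln(x) dx = 93.6069.
Boundary: ½(f(7) + f(38)) = ½(1.94591 + 3.63759) = 2.79175.
Integral + boundary = 96.3987.
Order-1 term: 1/12 · (0.0263158 − 0.142857) = -0.00971178.
Running total after k=1: 96.3889.
Order-2 term: −1/720 · (3.64485e-05 − 0.00583090) = 8.04785e-06.
Running total after k=2: 96.3889.
Order-3 term: 1/30240 · (3.02896e-07 − 0.00142798) = -4.72114e-08.
Running total after k=3: 96.3889.
Order-4 term: −1/1209600 · (6.29285e-09 − 0.000874271) = 7.22772e-10.

S_4 ≈ 96.3889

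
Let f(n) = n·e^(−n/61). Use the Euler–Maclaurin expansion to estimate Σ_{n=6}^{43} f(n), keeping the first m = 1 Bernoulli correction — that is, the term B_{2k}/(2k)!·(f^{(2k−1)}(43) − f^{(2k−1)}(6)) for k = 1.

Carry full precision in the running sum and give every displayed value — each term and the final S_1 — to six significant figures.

The integral term ∫_6^43 x·e^(−x/61) dx = 569.256.
Boundary: ½(f(6) + f(43)) = ½(5.43793 + 21.2484) = 13.3432.
Running total after boundary: 582.599.
k=1: B_{2}/(2)! × [f^{(1)}(43) − f^{(1)}(6)] = 1/12 × (0.145814 − 0.817176) = -0.0559468.

S_1 ≈ 582.543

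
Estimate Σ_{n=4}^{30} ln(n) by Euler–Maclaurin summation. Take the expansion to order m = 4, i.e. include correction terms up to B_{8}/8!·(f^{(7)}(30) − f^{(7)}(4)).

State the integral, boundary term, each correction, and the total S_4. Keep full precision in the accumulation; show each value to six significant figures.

The integral term ∫_4^30 ln(x) dx = 70.4907.
Endpoint term: (f(4) + f(30))/2 = (1.38629 + 3.40120)/2 = 2.39375.
Running total after boundary: 72.8845.
Order-1 term: 1/12 · (0.0333333 − 0.250000) = -0.0180556.
Partial sum through k=1: 72.8664.
Order-2 term: −1/720 · (7.40741e-05 − 0.0312500) = 4.32999e-05.
Partial sum through k=2: 72.8665.
Order-3 term: 1/30240 · (9.87654e-07 − 0.0234375) = -7.75017e-07.
Partial sum through k=3: 72.8665.
Order-4 term: −1/1209600 · (3.29218e-08 − 0.0439453) = 3.63304e-08.

S_4 ≈ 72.8665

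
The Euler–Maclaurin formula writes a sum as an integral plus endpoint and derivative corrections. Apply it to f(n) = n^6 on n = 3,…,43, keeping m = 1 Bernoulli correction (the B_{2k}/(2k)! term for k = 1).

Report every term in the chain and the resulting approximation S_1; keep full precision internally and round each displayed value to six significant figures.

S_1 ≈ 4.20654e+10

∫_3^43 x^6 dx evaluates to 3.88312e+10.
Boundary: ½(f(3) + f(43)) = ½(729.000 + 6.32136e+09) = 3.16068e+09.
So far: 4.19919e+10.
Correction k=1: B_{2}/2! · (f^{(1)}(43) − f^{(1)}(3)) = 1/12 · (8.82051e+08 − 1458.00) = 7.35041e+07.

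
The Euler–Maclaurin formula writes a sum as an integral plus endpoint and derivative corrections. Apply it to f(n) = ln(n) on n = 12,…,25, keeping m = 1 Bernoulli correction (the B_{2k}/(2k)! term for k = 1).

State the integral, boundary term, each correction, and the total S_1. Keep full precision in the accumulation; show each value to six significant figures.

S_1 ≈ 40.5013

The integral term ∫_12^25 ln(x) dx = 37.6530.
Boundary: ½(f(12) + f(25)) = ½(2.48491 + 3.21888) = 2.85189.
Running total after boundary: 40.5049.
Order-1 term: 1/12 · (0.0400000 − 0.0833333) = -0.00361111.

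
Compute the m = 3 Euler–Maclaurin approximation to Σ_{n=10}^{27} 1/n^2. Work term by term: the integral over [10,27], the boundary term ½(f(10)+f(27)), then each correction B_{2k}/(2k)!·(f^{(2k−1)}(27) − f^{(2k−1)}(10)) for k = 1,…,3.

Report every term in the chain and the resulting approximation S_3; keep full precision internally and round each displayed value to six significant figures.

S_3 ≈ 0.0688067

Integral: ∫_10^27 1/x^2 dx = 0.0629630.
Boundary: ½(f(10) + f(27)) = ½(0.0100000 + 0.00137174) = 0.00568587.
Running total after boundary: 0.0686488.
Correction k=1: B_{2}/2! · (f^{(1)}(27) − f^{(1)}(10)) = 1/12 · (-0.000101611 − (-0.00200000)) = 0.000158199.
Running total after k=1: 0.0688070.
Correction k=2: B_{4}/4! · (f^{(3)}(27) − f^{(3)}(10)) = −1/720 · (-1.67260e-06 − (-0.000240000)) = -3.31010e-07.
Running total after k=2: 0.0688067.
Correction k=3: B_{6}/6! · (f^{(5)}(27) − f^{(5)}(10)) = 1/30240 · (-6.88313e-08 − (-7.20000e-05)) = 2.37868e-09.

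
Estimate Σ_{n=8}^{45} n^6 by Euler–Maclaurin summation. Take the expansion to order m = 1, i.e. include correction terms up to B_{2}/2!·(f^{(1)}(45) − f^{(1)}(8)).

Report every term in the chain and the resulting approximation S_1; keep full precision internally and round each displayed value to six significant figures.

Integral: ∫_8^45 x^6 dx = 5.33811e+10.
Boundary: ½(f(8) + f(45)) = ½(262144 + 8.30377e+09) = 4.15201e+09.
So far: 5.75331e+10.
Correction k=1: B_{2}/2! · (f^{(1)}(45) − f^{(1)}(8)) = 1/12 · (1.10717e+09 − 196608) = 9.22477e+07.

S_1 ≈ 5.76253e+10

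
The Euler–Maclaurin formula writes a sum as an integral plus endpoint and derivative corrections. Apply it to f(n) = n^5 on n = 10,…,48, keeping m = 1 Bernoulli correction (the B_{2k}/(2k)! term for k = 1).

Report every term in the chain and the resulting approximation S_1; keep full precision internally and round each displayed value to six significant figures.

S_1 ≈ 2.16792e+09

Integral: ∫_10^48 x^5 dx = 2.03827e+09.
Boundary: ½(f(10) + f(48)) = ½(100000 + 2.54804e+08) = 1.27452e+08.
Integral + boundary = 2.16572e+09.
k=1: B_{2}/(2)! × [f^{(1)}(48) − f^{(1)}(10)] = 1/12 × (2.65421e+07 − 50000.0) = 2.20767e+06.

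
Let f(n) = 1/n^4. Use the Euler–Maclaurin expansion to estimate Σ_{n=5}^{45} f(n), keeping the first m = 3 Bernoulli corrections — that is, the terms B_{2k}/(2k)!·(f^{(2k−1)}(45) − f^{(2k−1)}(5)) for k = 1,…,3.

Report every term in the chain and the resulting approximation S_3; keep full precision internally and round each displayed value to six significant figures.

∫_5^45 1/x^4 dx evaluates to 0.00266301.
Endpoint term: (f(5) + f(45))/2 = (0.00160000 + 2.43865e-07)/2 = 0.000800122.
Integral + boundary = 0.00346313.
Order-1 term: 1/12 · (-2.16769e-08 − (-0.00128000)) = 0.000106665.
Running total after k=1: 0.00356980.
Order-2 term: −1/720 · (-3.21139e-10 − (-0.00153600)) = -2.13333e-06.
Running total after k=2: 0.00356766.
Order-3 term: 1/30240 · (-8.88089e-12 − (-0.00344064)) = 1.13778e-07.

S_3 ≈ 0.00356778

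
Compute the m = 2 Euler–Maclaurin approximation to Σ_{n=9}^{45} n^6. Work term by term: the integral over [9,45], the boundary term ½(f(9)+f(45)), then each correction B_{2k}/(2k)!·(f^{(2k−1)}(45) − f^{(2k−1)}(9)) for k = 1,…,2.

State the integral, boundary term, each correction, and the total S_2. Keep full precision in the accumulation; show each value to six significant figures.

Integral: ∫_9^45 x^6 dx = 5.33807e+10.
½[f(9) + f(45)] = ½[531441 + 8.30377e+09] = 4.15215e+09.
Integral + boundary = 5.75328e+10.
Correction k=1: B_{2}/2! · (f^{(1)}(45) − f^{(1)}(9)) = 1/12 · (1.10717e+09 − 354294) = 9.22345e+07.
Partial sum through k=1: 5.76251e+10.
Correction k=2: B_{4}/4! · (f^{(3)}(45) − f^{(3)}(9)) = −1/720 · (1.09350e+07 − 87480.0) = -15066.0.

S_2 ≈ 5.76250e+10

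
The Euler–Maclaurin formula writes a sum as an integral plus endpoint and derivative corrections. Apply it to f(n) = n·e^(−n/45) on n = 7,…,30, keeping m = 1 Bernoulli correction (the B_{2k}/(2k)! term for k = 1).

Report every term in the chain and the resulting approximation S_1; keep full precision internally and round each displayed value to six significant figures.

S_1 ≈ 280.767

∫_7^30 x·e^(−x/45) dx evaluates to 270.116.
Endpoint term: (f(7) + f(30))/2 = (5.99158 + 15.4025)/2 = 10.6970.
Integral + boundary = 280.813.
Correction k=1: B_{2}/2! · (f^{(1)}(30) − f^{(1)}(7)) = 1/12 · (0.171139 − 0.722793) = -0.0459712.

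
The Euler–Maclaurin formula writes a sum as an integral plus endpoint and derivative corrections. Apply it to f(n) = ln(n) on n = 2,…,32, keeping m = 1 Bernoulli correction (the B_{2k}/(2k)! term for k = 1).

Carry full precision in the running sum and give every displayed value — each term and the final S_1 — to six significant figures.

S_1 ≈ 81.5576

Integral: ∫_2^32 ln(x) dx = 79.5173.
½[f(2) + f(32)] = ½[0.693147 + 3.46574] = 2.07944.
Running total after boundary: 81.5967.
k=1: B_{2}/(2)! × [f^{(1)}(32) − f^{(1)}(2)] = 1/12 × (0.0312500 − 0.500000) = -0.0390625.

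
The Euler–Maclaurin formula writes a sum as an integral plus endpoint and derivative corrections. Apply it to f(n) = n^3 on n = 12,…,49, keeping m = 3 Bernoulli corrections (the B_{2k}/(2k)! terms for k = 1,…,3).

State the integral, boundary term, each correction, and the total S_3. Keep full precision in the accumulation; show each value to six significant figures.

Integral: ∫_12^49 x^3 dx = 1.43602e+06.
Boundary: ½(f(12) + f(49)) = ½(1728.00 + 117649) = 59688.5.
So far: 1.49570e+06.
Order-1 term: 1/12 · (7203.00 − 432.000) = 564.250.
Partial sum through k=1: 1.49627e+06.
Order-2 term: −1/720 · (6.00000 − 6.00000) = 0.00000.
Partial sum through k=2: 1.49627e+06.
Order-3 term: 1/30240 · (0.00000 − 0.00000) = 0.00000.

S_3 ≈ 1.49627e+06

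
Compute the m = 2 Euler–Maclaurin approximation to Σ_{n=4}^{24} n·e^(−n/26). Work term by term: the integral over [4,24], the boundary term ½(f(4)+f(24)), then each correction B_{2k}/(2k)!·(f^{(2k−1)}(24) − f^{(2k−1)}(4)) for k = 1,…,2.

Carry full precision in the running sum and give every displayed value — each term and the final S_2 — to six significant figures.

∫_4^24 x·e^(−x/26) dx evaluates to 152.292.
½[f(4) + f(24)] = ½[3.42962 + 9.53507] = 6.48234.
So far: 158.774.
Order-1 term: 1/12 · (0.0305611 − 0.725496) = -0.0579112.
Partial sum through k=1: 158.716.
Order-2 term: −1/720 · (0.00122064 − 0.00360992) = 3.31844e-06.

S_2 ≈ 158.716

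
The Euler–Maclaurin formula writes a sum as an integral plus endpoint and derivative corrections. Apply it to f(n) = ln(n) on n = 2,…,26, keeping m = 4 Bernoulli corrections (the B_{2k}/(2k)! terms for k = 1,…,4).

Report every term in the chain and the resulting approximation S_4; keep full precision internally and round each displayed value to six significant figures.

S_4 ≈ 61.2617

∫_2^26 ln(x) dx evaluates to 59.3242.
Boundary: ½(f(2) + f(26)) = ½(0.693147 + 3.25810) = 1.97562.
So far: 61.2998.
Correction k=1: B_{2}/2! · (f^{(1)}(26) − f^{(1)}(2)) = 1/12 · (0.0384615 − 0.500000) = -0.0384615.
Running total after k=1: 61.2614.
Correction k=2: B_{4}/4! · (f^{(3)}(26) − f^{(3)}(2)) = −1/720 · (0.000113792 − 0.250000) = 0.000347064.
Running total after k=2: 61.2617.
Correction k=3: B_{6}/6! · (f^{(5)}(26) − f^{(5)}(2)) = 1/30240 · (2.01997e-06 − 0.750000) = -2.48015e-05.
Running total after k=3: 61.2617.
Correction k=4: B_{8}/8! · (f^{(7)}(26) − f^{(7)}(2)) = −1/1209600 · (8.96436e-08 − 5.62500) = 4.65030e-06.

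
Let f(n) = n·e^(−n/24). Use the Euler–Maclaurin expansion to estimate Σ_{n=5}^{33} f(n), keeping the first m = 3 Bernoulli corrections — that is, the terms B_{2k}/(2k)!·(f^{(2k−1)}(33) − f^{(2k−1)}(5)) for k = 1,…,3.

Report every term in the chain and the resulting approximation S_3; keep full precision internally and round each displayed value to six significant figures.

S_3 ≈ 225.363

The integral term ∫_5^33 x·e^(−x/24) dx = 219.223.
½[f(5) + f(33)] = ½[4.05968 + 8.34371] = 6.20169.
Running total after boundary: 225.425.
k=1: B_{2}/(2)! × [f^{(1)}(33) − f^{(1)}(5)] = 1/12 × (-0.0948148 − 0.642783) = -0.0614665.
Running total after k=1: 225.363.
k=2: B_{4}/(4)! × [f^{(3)}(33) − f^{(3)}(5)] = −1/720 × (0.000713306 − 0.00393517) = 4.47481e-06.
Running total after k=2: 225.363.
k=3: B_{6}/(6)! × [f^{(5)}(33) − f^{(5)}(5)] = 1/30240 × (2.76254e-06 − 1.17264e-05) = -2.96423e-10.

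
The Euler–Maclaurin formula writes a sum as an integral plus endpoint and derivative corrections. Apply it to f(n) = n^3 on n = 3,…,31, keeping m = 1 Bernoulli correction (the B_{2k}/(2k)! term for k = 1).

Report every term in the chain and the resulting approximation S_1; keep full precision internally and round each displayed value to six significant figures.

The integral term ∫_3^31 x^3 dx = 230860.
Boundary: ½(f(3) + f(31)) = ½(27.0000 + 29791.0) = 14909.0.
So far: 245769.
k=1: B_{2}/(2)! × [f^{(1)}(31) − f^{(1)}(3)] = 1/12 × (2883.00 − 27.0000) = 238.000.

S_1 ≈ 246007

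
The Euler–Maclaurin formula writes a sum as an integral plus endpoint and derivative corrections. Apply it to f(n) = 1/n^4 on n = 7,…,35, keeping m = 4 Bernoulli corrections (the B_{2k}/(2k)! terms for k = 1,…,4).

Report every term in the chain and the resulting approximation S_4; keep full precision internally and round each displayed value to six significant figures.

The integral term ∫_7^35 1/x^4 dx = 0.000964043.
½[f(7) + f(35)] = ½[0.000416493 + 6.66389e-07] = 0.000208580.
Running total after boundary: 0.00117262.
k=1: B_{2}/(2)! × [f^{(1)}(35) − f^{(1)}(7)] = 1/12 × (-7.61587e-08 − (-0.000237996)) = 1.98267e-05.
Partial sum through k=1: 0.00119245.
k=2: B_{4}/(4)! × [f^{(3)}(35) − f^{(3)}(7)] = −1/720 × (-1.86511e-09 − (-0.000145712)) = -2.02375e-07.
Partial sum through k=2: 0.00119225.
k=3: B_{6}/(6)! × [f^{(5)}(35) − f^{(5)}(7)] = 1/30240 × (-8.52623e-11 − (-0.000166528)) = 5.50687e-09.
Partial sum through k=3: 0.00119225.
k=4: B_{8}/(8)! × [f^{(7)}(35) − f^{(7)}(7)] = −1/1209600 × (-6.26417e-12 − (-0.000305868)) = -2.52867e-10.

S_4 ≈ 0.00119225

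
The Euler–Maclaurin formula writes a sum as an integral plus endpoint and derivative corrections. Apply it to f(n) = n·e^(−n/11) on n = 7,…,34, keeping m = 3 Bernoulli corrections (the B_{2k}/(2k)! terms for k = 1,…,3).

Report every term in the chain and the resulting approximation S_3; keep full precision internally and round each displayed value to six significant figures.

The integral term ∫_7^34 x·e^(−x/11) dx = 82.2812.
Boundary: ½(f(7) + f(34)) = ½(3.70449 + 1.54566) = 2.62508.
Running total after boundary: 84.9063.
k=1: B_{2}/(2)! × [f^{(1)}(34) − f^{(1)}(7)] = 1/12 × (-0.0950540 − 0.192441) = -0.0239579.
Partial sum through k=1: 84.8824.
k=2: B_{4}/(4)! × [f^{(3)}(34) − f^{(3)}(7)] = −1/720 × (-3.41552e-05 − 0.0103378) = 1.44054e-05.
Partial sum through k=2: 84.8824.
k=3: B_{6}/(6)! × [f^{(5)}(34) − f^{(5)}(7)] = 1/30240 × (5.92777e-06 − 0.000157728) = -5.01985e-09.

S_3 ≈ 84.8824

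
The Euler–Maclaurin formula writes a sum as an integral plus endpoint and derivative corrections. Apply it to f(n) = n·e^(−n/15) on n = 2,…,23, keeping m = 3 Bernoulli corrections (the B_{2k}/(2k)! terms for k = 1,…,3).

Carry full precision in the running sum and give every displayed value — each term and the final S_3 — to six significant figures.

∫_2^23 x·e^(−x/15) dx evaluates to 100.155.
½[f(2) + f(23)] = ½[1.75035 + 4.96375] = 3.35705.
Running total after boundary: 103.512.
k=1: B_{2}/(2)! × [f^{(1)}(23) − f^{(1)}(2)] = 1/12 × (-0.115101 − 0.758484) = -0.0727987.
After k=1: 103.439.
k=2: B_{4}/(4)! × [f^{(3)}(23) − f^{(3)}(2)] = −1/720 × (0.00140679 − 0.0111504) = 1.35327e-05.
After k=2: 103.439.
k=3: B_{6}/(6)! × [f^{(5)}(23) − f^{(5)}(2)] = 1/30240 × (1.47784e-05 − 8.41319e-05) = -2.29343e-09.

S_3 ≈ 103.439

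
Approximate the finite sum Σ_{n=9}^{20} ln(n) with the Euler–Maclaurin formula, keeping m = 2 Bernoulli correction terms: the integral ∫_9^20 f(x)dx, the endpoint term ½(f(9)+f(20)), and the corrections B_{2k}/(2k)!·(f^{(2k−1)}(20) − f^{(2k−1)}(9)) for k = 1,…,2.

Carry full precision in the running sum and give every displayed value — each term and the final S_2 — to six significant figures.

Integral: ∫_9^20 ln(x) dx = 29.1396.
½[f(9) + f(20)] = ½[2.19722 + 2.99573] = 2.59648.
So far: 31.7361.
k=1: B_{2}/(2)! × [f^{(1)}(20) − f^{(1)}(9)] = 1/12 × (0.0500000 − 0.111111) = -0.00509259.
Partial sum through k=1: 31.7310.
k=2: B_{4}/(4)! × [f^{(3)}(20) − f^{(3)}(9)] = −1/720 × (0.000250000 − 0.00274348) = 3.46317e-06.

S_2 ≈ 31.7310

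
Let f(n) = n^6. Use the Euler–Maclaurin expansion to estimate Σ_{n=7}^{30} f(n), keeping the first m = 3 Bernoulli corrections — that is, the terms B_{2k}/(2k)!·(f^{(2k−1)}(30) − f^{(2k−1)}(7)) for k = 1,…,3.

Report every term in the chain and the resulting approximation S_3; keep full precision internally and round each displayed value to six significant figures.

∫_7^30 x^6 dx evaluates to 3.12417e+09.
½[f(7) + f(30)] = ½[117649 + 7.29000e+08] = 3.64559e+08.
Integral + boundary = 3.48873e+09.
Order-1 term: 1/12 · (1.45800e+08 − 100842) = 1.21416e+07.
After k=1: 3.50087e+09.
Order-2 term: −1/720 · (3.24000e+06 − 41160.0) = -4442.83.
After k=2: 3.50086e+09.
Order-3 term: 1/30240 · (21600.0 − 5040.00) = 0.547619.

S_3 ≈ 3.50086e+09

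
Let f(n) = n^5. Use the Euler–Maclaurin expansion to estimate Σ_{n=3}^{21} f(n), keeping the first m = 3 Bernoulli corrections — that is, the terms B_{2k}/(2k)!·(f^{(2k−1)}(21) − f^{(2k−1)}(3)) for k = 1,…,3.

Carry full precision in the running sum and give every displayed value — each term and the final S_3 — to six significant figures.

S_3 ≈ 1.64174e+07

The integral term ∫_3^21 x^5 dx = 1.42942e+07.
½[f(3) + f(21)] = ½[243.000 + 4.08410e+06] = 2.04217e+06.
Integral + boundary = 1.63364e+07.
k=1: B_{2}/(2)! × [f^{(1)}(21) − f^{(1)}(3)] = 1/12 × (972405 − 405.000) = 81000.0.
After k=1: 1.64174e+07.
k=2: B_{4}/(4)! × [f^{(3)}(21) − f^{(3)}(3)] = −1/720 × (26460.0 − 540.000) = -36.0000.
After k=2: 1.64174e+07.
k=3: B_{6}/(6)! × [f^{(5)}(21) − f^{(5)}(3)] = 1/30240 × (120.000 − 120.000) = 0.00000.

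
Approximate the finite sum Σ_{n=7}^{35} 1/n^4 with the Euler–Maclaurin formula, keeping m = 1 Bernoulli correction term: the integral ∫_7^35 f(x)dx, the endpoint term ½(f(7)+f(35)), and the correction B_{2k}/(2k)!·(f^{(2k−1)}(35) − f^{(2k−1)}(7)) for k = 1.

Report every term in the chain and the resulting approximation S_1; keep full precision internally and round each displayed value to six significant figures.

S_1 ≈ 0.00119245

The integral term ∫_7^35 1/x^4 dx = 0.000964043.
Boundary: ½(f(7) + f(35)) = ½(0.000416493 + 6.66389e-07) = 0.000208580.
So far: 0.00117262.
k=1: B_{2}/(2)! × [f^{(1)}(35) − f^{(1)}(7)] = 1/12 × (-7.61587e-08 − (-0.000237996)) = 1.98267e-05.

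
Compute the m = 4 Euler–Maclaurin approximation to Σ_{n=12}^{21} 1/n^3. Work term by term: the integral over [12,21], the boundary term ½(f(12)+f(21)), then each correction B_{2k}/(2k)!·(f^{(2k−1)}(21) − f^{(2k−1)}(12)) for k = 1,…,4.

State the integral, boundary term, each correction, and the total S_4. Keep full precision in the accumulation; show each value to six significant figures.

The integral term ∫_12^21 1/x^3 dx = 0.00233844.
½[f(12) + f(21)] = ½[0.000578704 + 0.000107980] = 0.000343342.
So far: 0.00268178.
Correction k=1: B_{2}/2! · (f^{(1)}(21) − f^{(1)}(12)) = 1/12 · (-1.54257e-05 − (-0.000144676)) = 1.07709e-05.
Partial sum through k=1: 0.00269255.
Correction k=2: B_{4}/4! · (f^{(3)}(21) − f^{(3)}(12)) = −1/720 · (-6.99577e-07 − (-2.00939e-05)) = -2.69365e-08.
Partial sum through k=2: 0.00269252.
Correction k=3: B_{6}/6! · (f^{(5)}(21) − f^{(5)}(12)) = 1/30240 · (-6.66264e-08 − (-5.86071e-06)) = 1.91603e-10.
Partial sum through k=3: 0.00269252.
Correction k=4: B_{8}/8! · (f^{(7)}(21) − f^{(7)}(12)) = −1/1209600 · (-1.08778e-08 − (-2.93036e-06)) = -2.41359e-12.

S_4 ≈ 0.00269252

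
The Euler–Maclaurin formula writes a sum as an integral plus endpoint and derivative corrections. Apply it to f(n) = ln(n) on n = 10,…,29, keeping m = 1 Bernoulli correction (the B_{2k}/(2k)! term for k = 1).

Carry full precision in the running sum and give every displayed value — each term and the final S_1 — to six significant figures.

The integral term ∫_10^29 ln(x) dx = 55.6257.
Endpoint term: (f(10) + f(29))/2 = (2.30259 + 3.36730)/2 = 2.83494.
Running total after boundary: 58.4607.
Correction k=1: B_{2}/2! · (f^{(1)}(29) − f^{(1)}(10)) = 1/12 · (0.0344828 − 0.100000) = -0.00545977.

S_1 ≈ 58.4552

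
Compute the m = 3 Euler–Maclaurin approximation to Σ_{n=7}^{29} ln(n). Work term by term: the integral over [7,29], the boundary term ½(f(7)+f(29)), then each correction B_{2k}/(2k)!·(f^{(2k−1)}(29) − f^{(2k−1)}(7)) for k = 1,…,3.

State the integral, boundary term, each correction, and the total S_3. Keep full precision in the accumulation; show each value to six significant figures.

The integral term ∫_7^29 ln(x) dx = 62.0302.
½[f(7) + f(29)] = ½[1.94591 + 3.36730] = 2.65660.
Integral + boundary = 64.6868.
Correction k=1: B_{2}/2! · (f^{(1)}(29) − f^{(1)}(7)) = 1/12 · (0.0344828 − 0.142857) = -0.00903120.
Partial sum through k=1: 64.6778.
Correction k=2: B_{4}/4! · (f^{(3)}(29) − f^{(3)}(7)) = −1/720 · (8.20042e-05 − 0.00583090) = 7.98458e-06.
Partial sum through k=2: 64.6778.
Correction k=3: B_{6}/6! · (f^{(5)}(29) − f^{(5)}(7)) = 1/30240 · (1.17010e-06 − 0.00142798) = -4.71827e-08.

S_3 ≈ 64.6778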